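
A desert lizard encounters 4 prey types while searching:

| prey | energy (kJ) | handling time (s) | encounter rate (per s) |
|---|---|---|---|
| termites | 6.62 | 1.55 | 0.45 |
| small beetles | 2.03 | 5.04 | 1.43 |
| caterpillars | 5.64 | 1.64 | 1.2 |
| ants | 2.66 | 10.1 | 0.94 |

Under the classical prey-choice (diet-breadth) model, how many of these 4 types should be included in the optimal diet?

Profitabilities (E/h, kJ/s): termites 4.27, caterpillars 3.44, small beetles 0.403, ants 0.263. Add prey in this order while the next type's profitability exceeds the intake rate on those already taken.
Rate on top 1: 1.755. caterpillars: 3.44 > 1.755 → include.
Rate on top 2: 2.659. small beetles: 0.403 < 2.659 → exclude; stop.
Optimal diet: termites, caterpillars — 2 of 4 types.

2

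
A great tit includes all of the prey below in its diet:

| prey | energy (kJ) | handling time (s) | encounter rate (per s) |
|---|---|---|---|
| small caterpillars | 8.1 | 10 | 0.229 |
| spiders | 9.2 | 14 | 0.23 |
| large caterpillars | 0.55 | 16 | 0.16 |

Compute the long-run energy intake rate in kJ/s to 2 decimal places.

R = Σλ_iE_i / (1 + Σλ_ih_i)
Numerator: 0.229×8.1 + 0.23×9.2 + 0.16×0.55 = 4.059
Denominator: 1 + 0.229×10 + 0.23×14 + 0.16×16 = 9.07
R = 4.059/9.07 = 0.4475 kJ/s

0.45 kJ/s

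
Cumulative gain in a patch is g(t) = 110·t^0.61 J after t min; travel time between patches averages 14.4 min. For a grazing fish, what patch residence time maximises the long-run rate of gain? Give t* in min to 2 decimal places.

Optimal t* satisfies g'(t*) = g(t*)/(T + t*).
g'(t) = 0.61·110·t^-0.39. Setting 0.61·110·t^-0.39 = 110·t^0.61/(14.4+t) gives 0.61(14.4+t) = t, so 0.39·t = 0.61×14.4.
t* = 0.61×14.4/0.39 = 22.52 min.

22.52 min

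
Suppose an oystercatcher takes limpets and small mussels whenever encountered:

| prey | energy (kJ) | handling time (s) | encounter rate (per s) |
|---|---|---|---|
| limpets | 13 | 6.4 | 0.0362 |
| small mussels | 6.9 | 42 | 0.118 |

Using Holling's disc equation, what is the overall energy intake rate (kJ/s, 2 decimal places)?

0.21 kJ/s

R = Σλ_iE_i / (1 + Σλ_ih_i)
Numerator: 0.0362×13 + 0.118×6.9 = 1.285
Denominator: 1 + 0.0362×6.4 + 0.118×42 = 6.188
R = 1.285/6.188 = 0.2076 kJ/s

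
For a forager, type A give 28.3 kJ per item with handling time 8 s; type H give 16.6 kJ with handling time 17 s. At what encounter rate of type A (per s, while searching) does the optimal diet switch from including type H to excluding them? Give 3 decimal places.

0.048 per s

At the threshold, the rate on type A alone equals the profitability of type H: λ·28.3/(1 + λ·8) = 16.6/17 = 0.9765.
Rearranging, λ(28.3 − 0.9765×8) = 0.9765, so λ = 0.9765/20.49 = 0.04766 per s.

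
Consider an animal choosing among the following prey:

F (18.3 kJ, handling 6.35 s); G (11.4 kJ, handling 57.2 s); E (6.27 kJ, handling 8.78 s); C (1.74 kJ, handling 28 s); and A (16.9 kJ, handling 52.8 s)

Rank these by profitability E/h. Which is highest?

In descending order of E/h:
F: 18.3/6.35 = 2.88 kJ/s
E: 6.27/8.78 = 0.714 kJ/s
A: 16.9/52.8 = 0.32 kJ/s
G: 11.4/57.2 = 0.199 kJ/s
C: 1.74/28 = 0.0621 kJ/s

F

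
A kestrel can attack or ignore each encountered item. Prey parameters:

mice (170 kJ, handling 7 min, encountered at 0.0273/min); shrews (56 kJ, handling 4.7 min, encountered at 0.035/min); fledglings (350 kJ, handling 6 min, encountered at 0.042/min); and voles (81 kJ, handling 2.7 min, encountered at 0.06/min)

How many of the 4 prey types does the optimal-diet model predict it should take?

Profitabilities (E/h, kJ/min): fledglings 58.3, voles 30, mice 24.3, shrews 11.9. Add prey in this order while the next type's profitability exceeds the intake rate on those already taken.
Rate on top 1: 11.74. voles: 30 > 11.74 → include.
Rate on top 2: 13.83. mice: 24.3 > 13.83 → include.
Rate on top 3: 15.08. shrews: 11.9 < 15.08 → exclude; stop.
Optimal diet: fledglings, voles, mice — 3 of 4 types.

3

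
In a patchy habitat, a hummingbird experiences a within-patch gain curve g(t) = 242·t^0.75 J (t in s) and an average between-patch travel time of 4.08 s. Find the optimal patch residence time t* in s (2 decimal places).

12.24 s

By the marginal value theorem, leave when the instantaneous gain rate g'(t) equals the habitat-wide average g(t)/(T + t).
g'(t) = 0.75·242·t^-0.25. Setting 0.75·242·t^-0.25 = 242·t^0.75/(4.08+t) gives 0.75(4.08+t) = t, so 0.25·t = 0.75×4.08.
t* = 0.75×4.08/0.25 = 12.24 s.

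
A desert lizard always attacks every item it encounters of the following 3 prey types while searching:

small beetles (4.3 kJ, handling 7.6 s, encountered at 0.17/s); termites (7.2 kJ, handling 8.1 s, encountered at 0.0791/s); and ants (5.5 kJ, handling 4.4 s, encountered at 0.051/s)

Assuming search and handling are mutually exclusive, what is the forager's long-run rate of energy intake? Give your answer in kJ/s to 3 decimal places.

R = (0.17×4.3 + 0.0791×7.2 + 0.051×5.5) / (1 + 0.17×7.6 + 0.0791×8.1 + 0.051×4.4) = 1.581/3.157 = 0.5008 kJ/s.

0.501 kJ/s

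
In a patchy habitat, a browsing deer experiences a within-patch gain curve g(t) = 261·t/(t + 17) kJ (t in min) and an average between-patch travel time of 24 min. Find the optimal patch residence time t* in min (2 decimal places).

20.20 min

Maximise g(t)/(T+t): set derivative to zero → g'(t)(T+t) = g(t).
g'(t) = 261·17/(t + 17)². Setting 261·17/(t+17)² = 261t/[(t+17)(24+t)] gives 17(24+t) = t(t+17), so t² = 17×24 = 408.
t* = √408 = 20.2 min.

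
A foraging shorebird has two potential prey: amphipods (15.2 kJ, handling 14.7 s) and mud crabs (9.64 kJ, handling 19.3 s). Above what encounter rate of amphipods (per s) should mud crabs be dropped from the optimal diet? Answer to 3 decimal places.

Drop mud crabs once their profitability E₂/h₂ falls below the rate achievable on amphipods alone: E₂/h₂ = λE₁/(1 + λh₁).
Solve for λ: λE₁h₂ = E₂(1 + λh₁) → λ(E₁h₂ − E₂h₁) = E₂ → λ = E₂/(E₁h₂ − E₂h₁).
λ = 9.64/(15.2×19.3 − 9.64×14.7) = 9.64/151.7 = 0.06357 per s.

0.064 per s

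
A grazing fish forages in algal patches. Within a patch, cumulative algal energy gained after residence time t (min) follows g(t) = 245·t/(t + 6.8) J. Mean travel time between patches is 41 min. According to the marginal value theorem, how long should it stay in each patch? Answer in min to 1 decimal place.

Optimal t* satisfies g'(t*) = g(t*)/(T + t*).
g'(t) = 245·6.8/(t + 6.8)². Setting 245·6.8/(t+6.8)² = 245t/[(t+6.8)(41+t)] gives 6.8(41+t) = t(t+6.8), so t² = 6.8×41 = 278.8.
t* = √278.8 = 16.7 min.

16.7 min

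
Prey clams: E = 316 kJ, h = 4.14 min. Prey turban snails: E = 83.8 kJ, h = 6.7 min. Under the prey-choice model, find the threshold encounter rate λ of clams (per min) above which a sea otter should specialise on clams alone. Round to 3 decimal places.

0.047 per min

At the threshold, the rate on clams alone equals the profitability of turban snails: λ·316/(1 + λ·4.14) = 83.8/6.7 = 12.51.
Rearranging, λ(316 − 12.51×4.14) = 12.51, so λ = 12.51/264.2 = 0.04734 per min.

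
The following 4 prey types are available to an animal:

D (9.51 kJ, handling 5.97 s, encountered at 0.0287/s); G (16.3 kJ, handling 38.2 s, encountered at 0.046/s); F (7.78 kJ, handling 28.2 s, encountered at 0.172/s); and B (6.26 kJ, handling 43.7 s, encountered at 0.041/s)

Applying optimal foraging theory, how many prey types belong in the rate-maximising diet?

2

E/h in descending order: D 1.59, G 0.427, F 0.276, B 0.143 kJ/s. The optimal diet is the largest prefix of this list for which every included type satisfies E_i/h_i > R on the types above it.
Rate on top 1: 0.233. G: 0.427 > 0.233 → include.
Rate on top 2: 0.3492. F: 0.276 < 0.3492 → exclude; stop.
Optimal diet: D, G — 2 of 4 types.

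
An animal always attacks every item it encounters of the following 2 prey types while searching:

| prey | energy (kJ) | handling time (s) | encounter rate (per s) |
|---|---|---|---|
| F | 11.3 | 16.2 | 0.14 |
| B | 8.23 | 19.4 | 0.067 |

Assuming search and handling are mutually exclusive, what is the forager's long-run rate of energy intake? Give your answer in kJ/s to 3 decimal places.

R = Σλ_iE_i / (1 + Σλ_ih_i)
Numerator: 0.14×11.3 + 0.067×8.23 = 2.133
Denominator: 1 + 0.14×16.2 + 0.067×19.4 = 4.568
R = 2.133/4.568 = 0.4671 kJ/s

0.467 kJ/s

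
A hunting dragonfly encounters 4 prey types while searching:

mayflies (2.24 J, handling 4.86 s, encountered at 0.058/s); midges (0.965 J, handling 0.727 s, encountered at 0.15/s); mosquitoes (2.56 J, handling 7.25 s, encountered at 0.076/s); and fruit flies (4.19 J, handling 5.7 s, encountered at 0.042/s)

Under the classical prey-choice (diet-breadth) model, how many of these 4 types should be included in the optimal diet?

4

E/h in descending order: midges 1.33, fruit flies 0.735, mayflies 0.461, mosquitoes 0.353 J/s. The optimal diet is the largest prefix of this list for which every included type satisfies E_i/h_i > R on the types above it.
Rate on top 1: 0.1305. fruit flies: 0.735 > 0.1305 → include.
Rate on top 2: 0.2379. mayflies: 0.461 > 0.2379 → include.
Rate on top 3: 0.2764. mosquitoes: 0.353 > 0.2764 → include.
Optimal diet: midges, fruit flies, mayflies, mosquitoes — 4 of 4 types.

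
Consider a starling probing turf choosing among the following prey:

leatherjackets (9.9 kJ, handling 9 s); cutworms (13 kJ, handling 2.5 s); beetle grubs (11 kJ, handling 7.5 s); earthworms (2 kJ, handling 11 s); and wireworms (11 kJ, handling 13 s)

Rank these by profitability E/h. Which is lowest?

Profitability E/h (kJ/s): leatherjackets = 9.9/9 = 1.1, cutworms = 13/2.5 = 5.2, beetle grubs = 11/7.5 = 1.47, earthworms = 2/11 = 0.182, wireworms = 11/13 = 0.846.
Ranked: cutworms > beetle grubs > leatherjackets > wireworms > earthworms.

earthworms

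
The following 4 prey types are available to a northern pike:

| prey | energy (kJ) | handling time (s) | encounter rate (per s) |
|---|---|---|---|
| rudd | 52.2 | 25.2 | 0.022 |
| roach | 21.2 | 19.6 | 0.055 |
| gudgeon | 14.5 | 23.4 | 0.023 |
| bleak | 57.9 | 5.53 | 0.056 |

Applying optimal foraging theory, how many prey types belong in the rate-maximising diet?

1

Rank by E/h (kJ/s): bleak 10.5, rudd 2.07, roach 1.08, gudgeon 0.62. Include each in turn until the next type's E/h falls below the running intake rate.
Rate on top 1: 2.476. rudd: 2.07 < 2.476 → exclude; stop.
Optimal diet: bleak — 1 of 4 types.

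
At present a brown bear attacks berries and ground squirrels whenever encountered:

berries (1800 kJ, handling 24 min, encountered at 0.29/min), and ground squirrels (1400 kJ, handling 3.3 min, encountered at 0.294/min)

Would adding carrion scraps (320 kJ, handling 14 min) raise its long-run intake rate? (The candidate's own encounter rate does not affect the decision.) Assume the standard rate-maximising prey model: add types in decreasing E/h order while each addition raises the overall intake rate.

On berries and ground squirrels alone, R = ΣλE/(1+Σλh) = 933.6/8.93 = 104.5 kJ/min.
carrion scraps: E/h = 320/14 = 22.86 kJ/min.
Since 22.86 < R, time spent handling carrion scraps is better spent searching.

No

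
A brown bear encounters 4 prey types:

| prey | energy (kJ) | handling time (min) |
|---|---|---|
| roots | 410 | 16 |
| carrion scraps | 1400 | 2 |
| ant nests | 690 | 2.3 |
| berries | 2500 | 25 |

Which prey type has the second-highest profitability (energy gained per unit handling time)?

In descending order of E/h:
carrion scraps: 1400/2 = 700 kJ/min
ant nests: 690/2.3 = 300 kJ/min
berries: 2500/25 = 100 kJ/min
roots: 410/16 = 25.6 kJ/min

ant nests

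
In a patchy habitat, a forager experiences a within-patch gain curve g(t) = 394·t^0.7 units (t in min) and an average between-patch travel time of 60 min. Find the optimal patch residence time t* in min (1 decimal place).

140.0 min

Optimal t* satisfies g'(t*) = g(t*)/(T + t*).
g'(t) = 0.7·394·t^-0.3. Setting 0.7·394·t^-0.3 = 394·t^0.7/(60+t) gives 0.7(60+t) = t, so 0.30·t = 0.7×60.
t* = 0.7×60/0.30 = 140 min.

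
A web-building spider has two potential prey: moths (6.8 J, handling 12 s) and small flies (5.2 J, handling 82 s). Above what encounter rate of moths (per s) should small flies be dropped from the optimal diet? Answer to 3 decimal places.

Drop small flies once their profitability E₂/h₂ falls below the rate achievable on moths alone: E₂/h₂ = λE₁/(1 + λh₁).
Solve for λ: λE₁h₂ = E₂(1 + λh₁) → λ(E₁h₂ − E₂h₁) = E₂ → λ = E₂/(E₁h₂ − E₂h₁).
λ = 5.2/(6.8×82 − 5.2×12) = 5.2/495.2 = 0.0105 per s.

0.011 per s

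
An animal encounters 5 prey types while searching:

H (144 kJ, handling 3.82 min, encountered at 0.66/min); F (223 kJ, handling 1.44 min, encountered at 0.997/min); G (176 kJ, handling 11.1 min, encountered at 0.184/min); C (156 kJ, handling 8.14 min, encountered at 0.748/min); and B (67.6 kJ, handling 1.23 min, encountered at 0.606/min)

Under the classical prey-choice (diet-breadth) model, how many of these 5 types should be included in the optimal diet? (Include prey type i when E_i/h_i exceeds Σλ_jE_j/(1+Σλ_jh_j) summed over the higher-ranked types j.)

1

Rank by E/h (kJ/min): F 155, B 55, H 37.7, C 19.2, G 15.9. Include each in turn until the next type's E/h falls below the running intake rate.
Rate on top 1: 91.28. B: 55 < 91.28 → exclude; stop.
Optimal diet: F — 1 of 5 types.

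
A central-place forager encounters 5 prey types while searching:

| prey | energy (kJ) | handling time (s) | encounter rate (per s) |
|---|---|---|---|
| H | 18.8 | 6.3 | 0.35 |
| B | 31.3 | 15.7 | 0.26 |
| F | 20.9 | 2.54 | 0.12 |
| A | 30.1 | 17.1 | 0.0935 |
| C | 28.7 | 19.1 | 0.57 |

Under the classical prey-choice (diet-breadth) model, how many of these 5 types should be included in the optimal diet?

Profitabilities (E/h, kJ/s): F 8.23, H 2.98, B 1.99, A 1.76, C 1.5. Add prey in this order while the next type's profitability exceeds the intake rate on those already taken.
Rate on top 1: 1.922. H: 2.98 > 1.922 → include.
Rate on top 2: 2.589. B: 1.99 < 2.589 → exclude; stop.
Optimal diet: F, H — 2 of 5 types.

2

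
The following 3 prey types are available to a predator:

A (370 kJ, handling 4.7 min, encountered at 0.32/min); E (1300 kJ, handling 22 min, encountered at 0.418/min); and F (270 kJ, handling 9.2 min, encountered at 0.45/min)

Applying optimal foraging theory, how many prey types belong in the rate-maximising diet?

E/h in descending order: A 78.7, E 59.1, F 29.3 kJ/min. The optimal diet is the largest prefix of this list for which every included type satisfies E_i/h_i > R on the types above it.
Rate on top 1: 47.28. E: 59.1 > 47.28 → include.
Rate on top 2: 56.56. F: 29.3 < 56.56 → exclude; stop.
Optimal diet: A, E — 2 of 3 types.

2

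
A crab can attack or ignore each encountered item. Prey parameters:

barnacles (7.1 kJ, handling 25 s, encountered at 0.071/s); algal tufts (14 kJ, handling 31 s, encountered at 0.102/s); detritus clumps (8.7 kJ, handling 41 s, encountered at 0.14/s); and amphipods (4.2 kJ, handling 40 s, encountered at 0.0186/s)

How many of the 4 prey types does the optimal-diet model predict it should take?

Profitabilities (E/h, kJ/s): algal tufts 0.452, barnacles 0.284, detritus clumps 0.212, amphipods 0.105. Add prey in this order while the next type's profitability exceeds the intake rate on those already taken.
Rate on top 1: 0.3431. barnacles: 0.284 < 0.3431 → exclude; stop.
Optimal diet: algal tufts — 1 of 4 types.

1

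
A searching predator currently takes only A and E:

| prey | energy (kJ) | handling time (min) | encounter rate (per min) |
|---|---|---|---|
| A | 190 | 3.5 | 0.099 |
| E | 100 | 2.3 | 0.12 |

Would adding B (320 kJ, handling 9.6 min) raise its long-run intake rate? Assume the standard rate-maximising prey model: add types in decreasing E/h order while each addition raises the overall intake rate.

On A and E alone, R = ΣλE/(1+Σλh) = 30.81/1.623 = 18.99 kJ/min.
Profitability of B: 320/9.6 = 33.33 kJ/min.
33.33 > 18.99, so adding B raises the average — include it.

Yes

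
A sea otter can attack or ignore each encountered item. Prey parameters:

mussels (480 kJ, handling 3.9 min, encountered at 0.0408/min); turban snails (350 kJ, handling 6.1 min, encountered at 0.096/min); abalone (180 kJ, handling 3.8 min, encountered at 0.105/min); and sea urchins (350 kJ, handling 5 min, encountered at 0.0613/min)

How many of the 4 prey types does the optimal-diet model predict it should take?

4

Rank by E/h (kJ/min): mussels 123, sea urchins 70, turban snails 57.4, abalone 47.4. Include each in turn until the next type's E/h falls below the running intake rate.
Rate on top 1: 16.9. sea urchins: 70 > 16.9 → include.
Rate on top 2: 28. turban snails: 57.4 > 28 → include.
Rate on top 3: 36.39. abalone: 47.4 > 36.39 → include.
Optimal diet: mussels, sea urchins, turban snails, abalone — 4 of 4 types.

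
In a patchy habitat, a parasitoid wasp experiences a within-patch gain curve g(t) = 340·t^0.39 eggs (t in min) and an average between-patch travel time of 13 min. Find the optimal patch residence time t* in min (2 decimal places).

Optimal t* satisfies g'(t*) = g(t*)/(T + t*).
g'(t) = 0.39·340·t^-0.61. Setting 0.39·340·t^-0.61 = 340·t^0.39/(13+t) gives 0.39(13+t) = t, so 0.61·t = 0.39×13.
t* = 0.39×13/0.61 = 8.311 min.

8.31 min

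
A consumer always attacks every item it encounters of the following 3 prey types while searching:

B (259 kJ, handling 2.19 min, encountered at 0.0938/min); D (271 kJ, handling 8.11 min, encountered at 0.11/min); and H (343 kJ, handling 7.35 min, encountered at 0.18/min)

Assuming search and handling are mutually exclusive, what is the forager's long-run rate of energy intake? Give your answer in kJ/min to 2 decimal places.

33.87 kJ/min

Energy encountered per unit search time: 0.0938×259 + 0.11×271 + 0.18×343 = 115.8 kJ/min.
Handling time per unit search time: 0.0938×2.19 + 0.11×8.11 + 0.18×7.35 = 2.421.
Rate = 115.8/(1 + 2.421) = 33.87 kJ/min.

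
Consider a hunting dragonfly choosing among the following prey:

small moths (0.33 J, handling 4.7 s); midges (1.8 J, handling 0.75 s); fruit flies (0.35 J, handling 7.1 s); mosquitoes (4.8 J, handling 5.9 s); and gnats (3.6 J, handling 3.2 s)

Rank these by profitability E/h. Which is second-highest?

gnats

Profitability E/h (J/s): small moths = 0.33/4.7 = 0.0702, midges = 1.8/0.75 = 2.4, fruit flies = 0.35/7.1 = 0.0493, mosquitoes = 4.8/5.9 = 0.814, gnats = 3.6/3.2 = 1.12.
Ranked: midges > gnats > mosquitoes > small moths > fruit flies.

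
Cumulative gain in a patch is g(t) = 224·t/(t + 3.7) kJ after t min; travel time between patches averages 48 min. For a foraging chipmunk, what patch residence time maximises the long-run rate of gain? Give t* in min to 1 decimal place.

13.3 min

Optimal t* satisfies g'(t*) = g(t*)/(T + t*).
g'(t) = 224·3.7/(t + 3.7)². Setting 224·3.7/(t+3.7)² = 224t/[(t+3.7)(48+t)] gives 3.7(48+t) = t(t+3.7), so t² = 3.7×48 = 177.6.
t* = √177.6 = 13.33 min.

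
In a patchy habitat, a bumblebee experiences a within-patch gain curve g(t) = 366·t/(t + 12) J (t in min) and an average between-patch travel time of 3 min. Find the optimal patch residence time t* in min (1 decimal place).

6.0 min

Maximise g(t)/(T+t): set derivative to zero → g'(t)(T+t) = g(t).
g'(t) = 366·12/(t + 12)². Setting 366·12/(t+12)² = 366t/[(t+12)(3+t)] gives 12(3+t) = t(t+12), so t² = 12×3 = 36.
t* = √36 = 6 min.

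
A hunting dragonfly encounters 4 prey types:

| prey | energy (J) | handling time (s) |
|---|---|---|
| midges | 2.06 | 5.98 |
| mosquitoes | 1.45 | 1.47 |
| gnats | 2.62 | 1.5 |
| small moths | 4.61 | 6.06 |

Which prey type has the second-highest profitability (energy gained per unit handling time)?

Profitability E/h (J/s): midges = 2.06/5.98 = 0.344, mosquitoes = 1.45/1.47 = 0.986, gnats = 2.62/1.5 = 1.75, small moths = 4.61/6.06 = 0.761.
Ranked: gnats > mosquitoes > small moths > midges.

mosquitoes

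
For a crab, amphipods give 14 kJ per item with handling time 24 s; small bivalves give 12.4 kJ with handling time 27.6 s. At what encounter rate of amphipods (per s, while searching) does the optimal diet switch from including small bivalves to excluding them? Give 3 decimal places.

0.140 per s

The zero-one rule: include small bivalves iff E₂/h₂ > λE₁/(1+λh₁). Equality gives the switch point.
λE₁h₂ = E₂ + λE₂h₁ ⇒ λ = E₂/(E₁h₂ − E₂h₁) = 12.4/(386.4 − 297.6) = 0.1396 per s.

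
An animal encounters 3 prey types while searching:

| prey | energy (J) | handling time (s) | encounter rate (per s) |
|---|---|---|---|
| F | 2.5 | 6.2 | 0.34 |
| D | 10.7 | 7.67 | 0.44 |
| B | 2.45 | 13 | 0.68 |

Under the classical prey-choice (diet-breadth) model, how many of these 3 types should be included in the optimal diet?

1

E/h in descending order: D 1.4, F 0.403, B 0.188 J/s. The optimal diet is the largest prefix of this list for which every included type satisfies E_i/h_i > R on the types above it.
Rate on top 1: 1.076. F: 0.403 < 1.076 → exclude; stop.
Optimal diet: D — 1 of 3 types.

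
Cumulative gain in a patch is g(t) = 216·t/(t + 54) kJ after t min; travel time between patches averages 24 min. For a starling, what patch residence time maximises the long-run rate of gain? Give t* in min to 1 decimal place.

Maximise g(t)/(T+t): set derivative to zero → g'(t)(T+t) = g(t).
g'(t) = 216·54/(t + 54)². Setting 216·54/(t+54)² = 216t/[(t+54)(24+t)] gives 54(24+t) = t(t+54), so t² = 54×24 = 1296.
t* = √1296 = 36 min.

36.0 min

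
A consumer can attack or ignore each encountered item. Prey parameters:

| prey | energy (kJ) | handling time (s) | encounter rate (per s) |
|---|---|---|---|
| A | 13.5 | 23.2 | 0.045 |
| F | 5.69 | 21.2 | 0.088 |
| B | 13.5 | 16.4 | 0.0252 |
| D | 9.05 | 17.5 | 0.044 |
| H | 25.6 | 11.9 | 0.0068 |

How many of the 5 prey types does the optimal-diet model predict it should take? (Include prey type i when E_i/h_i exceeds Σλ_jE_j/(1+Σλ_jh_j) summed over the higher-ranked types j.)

Profitabilities (E/h, kJ/s): H 2.15, B 0.823, A 0.582, D 0.517, F 0.268. Add prey in this order while the next type's profitability exceeds the intake rate on those already taken.
Rate on top 1: 0.161. B: 0.823 > 0.161 → include.
Rate on top 2: 0.3442. A: 0.582 > 0.3442 → include.
Rate on top 3: 0.442. D: 0.517 > 0.442 → include.
Rate on top 4: 0.4595. F: 0.268 < 0.4595 → exclude; stop.
Optimal diet: H, B, A, D — 4 of 5 types.

4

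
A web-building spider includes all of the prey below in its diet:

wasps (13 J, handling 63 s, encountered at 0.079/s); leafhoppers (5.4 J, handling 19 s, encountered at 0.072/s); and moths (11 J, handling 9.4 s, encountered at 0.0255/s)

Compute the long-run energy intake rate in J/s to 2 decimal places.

0.22 J/s

R = Σλ_iE_i / (1 + Σλ_ih_i)
Numerator: 0.079×13 + 0.072×5.4 + 0.0255×11 = 1.696
Denominator: 1 + 0.079×63 + 0.072×19 + 0.0255×9.4 = 7.585
R = 1.696/7.585 = 0.2236 J/s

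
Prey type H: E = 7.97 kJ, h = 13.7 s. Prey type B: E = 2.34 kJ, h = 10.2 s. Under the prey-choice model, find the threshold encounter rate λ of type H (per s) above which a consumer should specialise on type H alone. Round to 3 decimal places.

At the threshold, the rate on type H alone equals the profitability of type B: λ·7.97/(1 + λ·13.7) = 2.34/10.2 = 0.2294.
Rearranging, λ(7.97 − 0.2294×13.7) = 0.2294, so λ = 0.2294/4.827 = 0.04753 per s.

0.048 per s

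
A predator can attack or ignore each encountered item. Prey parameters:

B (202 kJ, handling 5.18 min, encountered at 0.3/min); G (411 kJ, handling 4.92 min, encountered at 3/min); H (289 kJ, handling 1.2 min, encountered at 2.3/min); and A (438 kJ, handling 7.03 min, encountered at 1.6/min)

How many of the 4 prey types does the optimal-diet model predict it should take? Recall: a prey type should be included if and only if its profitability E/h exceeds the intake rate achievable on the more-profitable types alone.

Profitabilities (E/h, kJ/min): H 241, G 83.5, A 62.3, B 39. Add prey in this order while the next type's profitability exceeds the intake rate on those already taken.
Rate on top 1: 176.8. G: 83.5 < 176.8 → exclude; stop.
Optimal diet: H — 1 of 4 types.

1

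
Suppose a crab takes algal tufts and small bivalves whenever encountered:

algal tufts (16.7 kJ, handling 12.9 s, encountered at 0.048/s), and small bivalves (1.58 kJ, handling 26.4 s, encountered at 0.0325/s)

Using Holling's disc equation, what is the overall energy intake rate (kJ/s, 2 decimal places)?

0.34 kJ/s

R = (0.048×16.7 + 0.0325×1.58) / (1 + 0.048×12.9 + 0.0325×26.4) = 0.8529/2.477 = 0.3443 kJ/s.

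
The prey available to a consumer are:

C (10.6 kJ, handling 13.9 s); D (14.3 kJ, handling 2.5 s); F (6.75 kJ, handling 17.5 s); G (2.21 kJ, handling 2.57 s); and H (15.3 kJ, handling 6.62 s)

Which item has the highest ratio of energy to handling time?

In descending order of E/h:
D: 14.3/2.5 = 5.72 kJ/s
H: 15.3/6.62 = 2.31 kJ/s
G: 2.21/2.57 = 0.86 kJ/s
C: 10.6/13.9 = 0.763 kJ/s
F: 6.75/17.5 = 0.386 kJ/s

D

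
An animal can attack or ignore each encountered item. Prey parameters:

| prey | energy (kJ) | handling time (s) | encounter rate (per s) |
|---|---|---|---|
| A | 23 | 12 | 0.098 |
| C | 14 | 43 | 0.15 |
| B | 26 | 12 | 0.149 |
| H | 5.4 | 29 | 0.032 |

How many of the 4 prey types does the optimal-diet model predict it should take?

2

Rank by E/h (kJ/s): B 2.17, A 1.92, C 0.326, H 0.186. Include each in turn until the next type's E/h falls below the running intake rate.
Rate on top 1: 1.39. A: 1.92 > 1.39 → include.
Rate on top 2: 1.546. C: 0.326 < 1.546 → exclude; stop.
Optimal diet: B, A — 2 of 4 types.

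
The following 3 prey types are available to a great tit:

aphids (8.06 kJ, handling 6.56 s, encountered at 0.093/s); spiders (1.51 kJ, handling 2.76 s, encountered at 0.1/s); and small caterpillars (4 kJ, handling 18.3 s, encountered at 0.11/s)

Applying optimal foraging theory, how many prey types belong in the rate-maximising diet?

2

E/h in descending order: aphids 1.23, spiders 0.547, small caterpillars 0.219 kJ/s. The optimal diet is the largest prefix of this list for which every included type satisfies E_i/h_i > R on the types above it.
Rate on top 1: 0.4656. spiders: 0.547 > 0.4656 → include.
Rate on top 2: 0.4775. small caterpillars: 0.219 < 0.4775 → exclude; stop.
Optimal diet: aphids, spiders — 2 of 3 types.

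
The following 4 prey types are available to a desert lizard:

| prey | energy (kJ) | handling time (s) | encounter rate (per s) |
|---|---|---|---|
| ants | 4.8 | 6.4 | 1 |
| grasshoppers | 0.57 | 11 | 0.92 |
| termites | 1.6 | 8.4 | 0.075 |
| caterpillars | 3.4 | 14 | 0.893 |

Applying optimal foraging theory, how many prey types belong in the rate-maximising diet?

1

Rank by E/h (kJ/s): ants 0.75, caterpillars 0.243, termites 0.19, grasshoppers 0.0518. Include each in turn until the next type's E/h falls below the running intake rate.
Rate on top 1: 0.6486. caterpillars: 0.243 < 0.6486 → exclude; stop.
Optimal diet: ants — 1 of 4 types.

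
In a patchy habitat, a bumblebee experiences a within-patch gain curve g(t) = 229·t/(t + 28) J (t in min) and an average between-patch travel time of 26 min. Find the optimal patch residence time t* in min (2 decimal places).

26.98 min

Optimal t* satisfies g'(t*) = g(t*)/(T + t*).
g'(t) = 229·28/(t + 28)². Setting 229·28/(t+28)² = 229t/[(t+28)(26+t)] gives 28(26+t) = t(t+28), so t² = 28×26 = 728.
t* = √728 = 26.98 min.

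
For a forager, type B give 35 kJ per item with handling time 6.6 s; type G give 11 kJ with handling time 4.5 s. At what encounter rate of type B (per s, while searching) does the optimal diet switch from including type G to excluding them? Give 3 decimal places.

At the threshold, the rate on type B alone equals the profitability of type G: λ·35/(1 + λ·6.6) = 11/4.5 = 2.444.
Rearranging, λ(35 − 2.444×6.6) = 2.444, so λ = 2.444/18.87 = 0.1296 per s.

0.130 per s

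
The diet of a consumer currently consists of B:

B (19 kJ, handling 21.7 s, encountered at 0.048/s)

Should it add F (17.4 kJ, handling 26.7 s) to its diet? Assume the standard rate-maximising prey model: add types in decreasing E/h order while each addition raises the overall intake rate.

Yes

On B alone, R = ΣλE/(1+Σλh) = 0.912/2.042 = 0.4467 kJ/s.
F: E/h = 17.4/26.7 = 0.6517 kJ/s.
Since 0.6517 > R, including F increases the long-run rate.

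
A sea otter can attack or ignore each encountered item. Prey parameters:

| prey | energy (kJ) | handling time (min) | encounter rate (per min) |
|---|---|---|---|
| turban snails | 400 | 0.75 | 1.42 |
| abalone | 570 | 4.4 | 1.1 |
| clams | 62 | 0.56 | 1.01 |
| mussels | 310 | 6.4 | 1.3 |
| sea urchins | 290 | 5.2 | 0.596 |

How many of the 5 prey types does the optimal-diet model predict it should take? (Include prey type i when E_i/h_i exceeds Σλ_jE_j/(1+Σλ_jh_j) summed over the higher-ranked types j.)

1

E/h in descending order: turban snails 533, abalone 130, clams 111, sea urchins 55.8, mussels 48.4 kJ/min. The optimal diet is the largest prefix of this list for which every included type satisfies E_i/h_i > R on the types above it.
Rate on top 1: 275.1. abalone: 130 < 275.1 → exclude; stop.
Optimal diet: turban snails — 1 of 5 types.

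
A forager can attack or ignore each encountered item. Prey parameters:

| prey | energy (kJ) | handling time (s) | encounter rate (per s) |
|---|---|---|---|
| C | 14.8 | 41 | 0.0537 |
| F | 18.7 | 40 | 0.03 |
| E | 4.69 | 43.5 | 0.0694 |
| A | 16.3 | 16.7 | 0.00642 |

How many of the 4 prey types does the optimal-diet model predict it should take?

3

Rank by E/h (kJ/s): A 0.976, F 0.467, C 0.361, E 0.108. Include each in turn until the next type's E/h falls below the running intake rate.
Rate on top 1: 0.09451. F: 0.467 > 0.09451 → include.
Rate on top 2: 0.2885. C: 0.361 > 0.2885 → include.
Rate on top 3: 0.3239. E: 0.108 < 0.3239 → exclude; stop.
Optimal diet: A, F, C — 3 of 4 types.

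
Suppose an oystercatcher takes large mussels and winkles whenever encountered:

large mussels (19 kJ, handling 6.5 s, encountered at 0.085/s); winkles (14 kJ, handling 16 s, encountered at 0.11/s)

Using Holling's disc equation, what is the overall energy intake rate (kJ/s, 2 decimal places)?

0.95 kJ/s

Energy encountered per unit search time: 0.085×19 + 0.11×14 = 3.155 kJ/s.
Handling time per unit search time: 0.085×6.5 + 0.11×16 = 2.312.
Rate = 3.155/(1 + 2.312) = 0.9525 kJ/s.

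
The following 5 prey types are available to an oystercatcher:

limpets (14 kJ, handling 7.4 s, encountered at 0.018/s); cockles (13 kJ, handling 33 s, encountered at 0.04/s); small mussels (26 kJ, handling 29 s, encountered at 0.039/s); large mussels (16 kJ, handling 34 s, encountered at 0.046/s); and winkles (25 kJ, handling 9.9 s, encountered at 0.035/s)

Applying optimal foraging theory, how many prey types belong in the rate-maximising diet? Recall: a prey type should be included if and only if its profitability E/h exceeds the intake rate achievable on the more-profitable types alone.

E/h in descending order: winkles 2.53, limpets 1.89, small mussels 0.897, large mussels 0.471, cockles 0.394 kJ/s. The optimal diet is the largest prefix of this list for which every included type satisfies E_i/h_i > R on the types above it.
Rate on top 1: 0.6498. limpets: 1.89 > 0.6498 → include.
Rate on top 2: 0.7616. small mussels: 0.897 > 0.7616 → include.
Rate on top 3: 0.8201. large mussels: 0.471 < 0.8201 → exclude; stop.
Optimal diet: winkles, limpets, small mussels — 3 of 5 types.

3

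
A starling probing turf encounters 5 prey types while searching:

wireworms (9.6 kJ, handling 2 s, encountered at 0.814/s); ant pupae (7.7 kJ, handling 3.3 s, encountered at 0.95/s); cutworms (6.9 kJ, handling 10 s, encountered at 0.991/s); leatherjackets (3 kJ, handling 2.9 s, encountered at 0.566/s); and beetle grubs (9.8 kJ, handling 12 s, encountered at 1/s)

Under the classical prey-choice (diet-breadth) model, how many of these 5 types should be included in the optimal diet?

1

Profitabilities (E/h, kJ/s): wireworms 4.8, ant pupae 2.33, leatherjackets 1.03, beetle grubs 0.817, cutworms 0.69. Add prey in this order while the next type's profitability exceeds the intake rate on those already taken.
Rate on top 1: 2.974. ant pupae: 2.33 < 2.974 → exclude; stop.
Optimal diet: wireworms — 1 of 5 types.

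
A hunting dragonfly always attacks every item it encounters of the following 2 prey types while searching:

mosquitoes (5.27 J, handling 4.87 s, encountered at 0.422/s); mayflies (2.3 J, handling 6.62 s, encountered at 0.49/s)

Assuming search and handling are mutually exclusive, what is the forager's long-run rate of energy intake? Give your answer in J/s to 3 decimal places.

0.532 J/s

Energy encountered per unit search time: 0.422×5.27 + 0.49×2.3 = 3.351 J/s.
Handling time per unit search time: 0.422×4.87 + 0.49×6.62 = 5.299.
Rate = 3.351/(1 + 5.299) = 0.532 J/s.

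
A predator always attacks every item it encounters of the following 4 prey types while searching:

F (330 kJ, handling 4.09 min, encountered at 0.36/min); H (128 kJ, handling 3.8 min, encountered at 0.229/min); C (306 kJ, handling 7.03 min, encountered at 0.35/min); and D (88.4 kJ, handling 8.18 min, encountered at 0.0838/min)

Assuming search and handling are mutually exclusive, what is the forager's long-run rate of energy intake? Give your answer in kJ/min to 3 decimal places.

40.474 kJ/min

R = (0.36×330 + 0.229×128 + 0.35×306 + 0.0838×88.4) / (1 + 0.36×4.09 + 0.229×3.8 + 0.35×7.03 + 0.0838×8.18) = 262.6/6.489 = 40.47 kJ/min.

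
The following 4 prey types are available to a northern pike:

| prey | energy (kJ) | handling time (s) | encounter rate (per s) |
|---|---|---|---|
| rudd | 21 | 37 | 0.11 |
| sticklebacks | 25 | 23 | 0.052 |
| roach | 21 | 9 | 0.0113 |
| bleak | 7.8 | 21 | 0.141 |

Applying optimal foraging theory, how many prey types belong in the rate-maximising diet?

2

Profitabilities (E/h, kJ/s): roach 2.33, sticklebacks 1.09, rudd 0.568, bleak 0.371. Add prey in this order while the next type's profitability exceeds the intake rate on those already taken.
Rate on top 1: 0.2154. sticklebacks: 1.09 > 0.2154 → include.
Rate on top 2: 0.6691. rudd: 0.568 < 0.6691 → exclude; stop.
Optimal diet: roach, sticklebacks — 2 of 4 types.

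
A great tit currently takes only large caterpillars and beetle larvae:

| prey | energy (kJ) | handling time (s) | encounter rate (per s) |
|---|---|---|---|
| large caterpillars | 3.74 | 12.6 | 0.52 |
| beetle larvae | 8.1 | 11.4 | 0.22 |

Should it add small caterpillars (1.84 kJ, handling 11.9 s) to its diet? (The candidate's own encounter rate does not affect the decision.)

On large caterpillars and beetle larvae alone, R = ΣλE/(1+Σλh) = 3.727/10.06 = 0.3705 kJ/s.
Profitability of small caterpillars: 1.84/11.9 = 0.1546 kJ/s.
Since 0.1546 < R, time spent handling small caterpillars is better spent searching.

No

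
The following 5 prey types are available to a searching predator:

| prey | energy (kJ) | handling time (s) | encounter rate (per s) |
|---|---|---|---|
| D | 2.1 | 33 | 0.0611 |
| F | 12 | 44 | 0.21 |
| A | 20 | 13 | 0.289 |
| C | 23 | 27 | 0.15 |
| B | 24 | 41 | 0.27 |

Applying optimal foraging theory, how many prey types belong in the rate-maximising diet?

1

Profitabilities (E/h, kJ/s): A 1.54, C 0.852, B 0.585, F 0.273, D 0.0636. Add prey in this order while the next type's profitability exceeds the intake rate on those already taken.
Rate on top 1: 1.215. C: 0.852 < 1.215 → exclude; stop.
Optimal diet: A — 1 of 5 types.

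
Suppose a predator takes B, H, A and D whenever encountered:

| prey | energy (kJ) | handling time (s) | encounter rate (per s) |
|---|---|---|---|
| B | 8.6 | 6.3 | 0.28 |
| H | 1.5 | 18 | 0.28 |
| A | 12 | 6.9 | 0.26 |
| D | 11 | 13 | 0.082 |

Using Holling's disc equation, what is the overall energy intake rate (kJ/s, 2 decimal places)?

0.64 kJ/s

R = Σλ_iE_i / (1 + Σλ_ih_i)
Numerator: 0.28×8.6 + 0.28×1.5 + 0.26×12 + 0.082×11 = 6.85
Denominator: 1 + 0.28×6.3 + 0.28×18 + 0.26×6.9 + 0.082×13 = 10.66
R = 6.85/10.66 = 0.6423 kJ/s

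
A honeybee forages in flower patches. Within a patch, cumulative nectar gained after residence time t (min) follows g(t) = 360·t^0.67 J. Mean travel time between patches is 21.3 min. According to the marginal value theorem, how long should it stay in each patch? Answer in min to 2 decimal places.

43.25 min

Maximise g(t)/(T+t): set derivative to zero → g'(t)(T+t) = g(t).
g'(t) = 0.67·360·t^-0.33. Setting 0.67·360·t^-0.33 = 360·t^0.67/(21.3+t) gives 0.67(21.3+t) = t, so 0.33·t = 0.67×21.3.
t* = 0.67×21.3/0.33 = 43.25 min.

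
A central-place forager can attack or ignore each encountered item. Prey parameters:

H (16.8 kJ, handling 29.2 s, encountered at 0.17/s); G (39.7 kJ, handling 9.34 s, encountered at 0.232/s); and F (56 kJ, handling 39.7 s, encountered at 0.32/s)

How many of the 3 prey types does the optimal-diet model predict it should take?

1

E/h in descending order: G 4.25, F 1.41, H 0.575 kJ/s. The optimal diet is the largest prefix of this list for which every included type satisfies E_i/h_i > R on the types above it.
Rate on top 1: 2.908. F: 1.41 < 2.908 → exclude; stop.
Optimal diet: G — 1 of 3 types.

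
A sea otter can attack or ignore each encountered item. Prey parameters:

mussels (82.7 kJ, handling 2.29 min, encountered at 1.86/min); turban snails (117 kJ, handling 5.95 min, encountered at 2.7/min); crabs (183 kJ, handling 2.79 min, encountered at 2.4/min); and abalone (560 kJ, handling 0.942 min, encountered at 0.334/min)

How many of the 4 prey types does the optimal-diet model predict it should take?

1

E/h in descending order: abalone 594, crabs 65.6, mussels 36.1, turban snails 19.7 kJ/min. The optimal diet is the largest prefix of this list for which every included type satisfies E_i/h_i > R on the types above it.
Rate on top 1: 142.3. crabs: 65.6 < 142.3 → exclude; stop.
Optimal diet: abalone — 1 of 4 types.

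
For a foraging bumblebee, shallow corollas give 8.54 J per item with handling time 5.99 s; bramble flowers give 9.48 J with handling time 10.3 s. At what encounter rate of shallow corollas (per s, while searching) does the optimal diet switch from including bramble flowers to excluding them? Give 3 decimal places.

At the threshold, the rate on shallow corollas alone equals the profitability of bramble flowers: λ·8.54/(1 + λ·5.99) = 9.48/10.3 = 0.9204.
Rearranging, λ(8.54 − 0.9204×5.99) = 0.9204, so λ = 0.9204/3.027 = 0.3041 per s.

0.304 per s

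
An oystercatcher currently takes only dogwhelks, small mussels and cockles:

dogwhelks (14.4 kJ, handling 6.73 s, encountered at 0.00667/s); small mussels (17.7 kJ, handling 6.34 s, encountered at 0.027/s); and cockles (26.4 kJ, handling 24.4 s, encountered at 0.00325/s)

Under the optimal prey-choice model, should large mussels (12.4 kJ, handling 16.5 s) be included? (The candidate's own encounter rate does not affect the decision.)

On dogwhelks, small mussels and cockles alone, R = ΣλE/(1+Σλh) = 0.6597/1.295 = 0.5093 kJ/s.
large mussels: E/h = 12.4/16.5 = 0.7515 kJ/s.
0.7515 > 0.5093, so adding large mussels raises the average — include it.

Yes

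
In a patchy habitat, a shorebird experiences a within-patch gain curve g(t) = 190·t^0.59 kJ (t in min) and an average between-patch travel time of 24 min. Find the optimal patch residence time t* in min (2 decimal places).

Optimal t* satisfies g'(t*) = g(t*)/(T + t*).
g'(t) = 0.59·190·t^-0.41. Setting 0.59·190·t^-0.41 = 190·t^0.59/(24+t) gives 0.59(24+t) = t, so 0.41·t = 0.59×24.
t* = 0.59×24/0.41 = 34.54 min.

34.54 min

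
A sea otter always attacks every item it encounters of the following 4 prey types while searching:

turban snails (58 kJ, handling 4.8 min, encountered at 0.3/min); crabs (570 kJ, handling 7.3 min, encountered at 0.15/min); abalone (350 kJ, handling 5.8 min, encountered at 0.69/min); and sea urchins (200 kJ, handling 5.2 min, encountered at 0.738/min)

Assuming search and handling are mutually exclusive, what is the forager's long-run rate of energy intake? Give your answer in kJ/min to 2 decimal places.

R = (0.3×58 + 0.15×570 + 0.69×350 + 0.738×200) / (1 + 0.3×4.8 + 0.15×7.3 + 0.69×5.8 + 0.738×5.2) = 492/11.37 = 43.25 kJ/min.

43.25 kJ/min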